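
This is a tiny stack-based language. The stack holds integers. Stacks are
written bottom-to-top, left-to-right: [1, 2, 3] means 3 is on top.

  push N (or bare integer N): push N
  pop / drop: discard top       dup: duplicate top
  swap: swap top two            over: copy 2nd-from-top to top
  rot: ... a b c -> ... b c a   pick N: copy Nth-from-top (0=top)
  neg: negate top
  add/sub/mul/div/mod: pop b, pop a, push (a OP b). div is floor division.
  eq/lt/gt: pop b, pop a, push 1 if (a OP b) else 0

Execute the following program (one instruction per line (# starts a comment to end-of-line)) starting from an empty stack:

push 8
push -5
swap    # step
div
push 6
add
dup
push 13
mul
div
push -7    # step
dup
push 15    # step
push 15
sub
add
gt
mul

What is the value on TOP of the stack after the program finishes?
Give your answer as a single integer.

Answer: 0

Derivation:
After 'push 8': [8]
After 'push -5': [8, -5]
After 'swap': [-5, 8]
After 'div': [-1]
After 'push 6': [-1, 6]
After 'add': [5]
After 'dup': [5, 5]
After 'push 13': [5, 5, 13]
After 'mul': [5, 65]
After 'div': [0]
After 'push -7': [0, -7]
After 'dup': [0, -7, -7]
After 'push 15': [0, -7, -7, 15]
After 'push 15': [0, -7, -7, 15, 15]
After 'sub': [0, -7, -7, 0]
After 'add': [0, -7, -7]
After 'gt': [0, 0]
After 'mul': [0]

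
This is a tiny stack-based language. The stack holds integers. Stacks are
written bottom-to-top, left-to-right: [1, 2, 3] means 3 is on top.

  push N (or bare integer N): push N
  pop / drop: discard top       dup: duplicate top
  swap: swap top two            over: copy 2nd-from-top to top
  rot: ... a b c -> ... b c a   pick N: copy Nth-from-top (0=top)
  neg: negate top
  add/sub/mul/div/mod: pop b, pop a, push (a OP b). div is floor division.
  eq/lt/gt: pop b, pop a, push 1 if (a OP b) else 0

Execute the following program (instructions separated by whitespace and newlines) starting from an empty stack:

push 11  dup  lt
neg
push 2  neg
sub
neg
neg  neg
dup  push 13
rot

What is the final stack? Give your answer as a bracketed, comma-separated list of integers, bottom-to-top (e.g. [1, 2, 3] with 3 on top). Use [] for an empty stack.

After 'push 11': [11]
After 'dup': [11, 11]
After 'lt': [0]
After 'neg': [0]
After 'push 2': [0, 2]
After 'neg': [0, -2]
After 'sub': [2]
After 'neg': [-2]
After 'neg': [2]
After 'neg': [-2]
After 'dup': [-2, -2]
After 'push 13': [-2, -2, 13]
After 'rot': [-2, 13, -2]

Answer: [-2, 13, -2]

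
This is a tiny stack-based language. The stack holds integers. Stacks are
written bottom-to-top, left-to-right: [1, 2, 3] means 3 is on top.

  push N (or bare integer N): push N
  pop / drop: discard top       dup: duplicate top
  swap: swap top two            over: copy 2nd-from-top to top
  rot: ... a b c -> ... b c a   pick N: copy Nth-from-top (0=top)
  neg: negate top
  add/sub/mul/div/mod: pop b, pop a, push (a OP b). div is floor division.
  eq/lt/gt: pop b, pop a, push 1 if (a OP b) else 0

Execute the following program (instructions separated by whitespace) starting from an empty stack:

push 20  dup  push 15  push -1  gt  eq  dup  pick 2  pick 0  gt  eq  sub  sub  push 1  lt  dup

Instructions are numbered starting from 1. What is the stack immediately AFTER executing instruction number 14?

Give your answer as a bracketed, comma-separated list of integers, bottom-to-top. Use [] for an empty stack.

Step 1 ('push 20'): [20]
Step 2 ('dup'): [20, 20]
Step 3 ('push 15'): [20, 20, 15]
Step 4 ('push -1'): [20, 20, 15, -1]
Step 5 ('gt'): [20, 20, 1]
Step 6 ('eq'): [20, 0]
Step 7 ('dup'): [20, 0, 0]
Step 8 ('pick 2'): [20, 0, 0, 20]
Step 9 ('pick 0'): [20, 0, 0, 20, 20]
Step 10 ('gt'): [20, 0, 0, 0]
Step 11 ('eq'): [20, 0, 1]
Step 12 ('sub'): [20, -1]
Step 13 ('sub'): [21]
Step 14 ('push 1'): [21, 1]

Answer: [21, 1]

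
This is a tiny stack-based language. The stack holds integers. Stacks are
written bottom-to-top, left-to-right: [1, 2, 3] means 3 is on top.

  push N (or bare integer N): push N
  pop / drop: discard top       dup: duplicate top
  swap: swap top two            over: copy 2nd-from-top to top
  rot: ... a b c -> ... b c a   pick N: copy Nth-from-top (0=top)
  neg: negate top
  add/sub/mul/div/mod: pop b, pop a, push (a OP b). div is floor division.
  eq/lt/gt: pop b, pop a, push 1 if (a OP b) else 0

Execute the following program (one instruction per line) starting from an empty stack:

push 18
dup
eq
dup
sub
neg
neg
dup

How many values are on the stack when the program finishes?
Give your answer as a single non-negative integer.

Answer: 2

Derivation:
After 'push 18': stack = [18] (depth 1)
After 'dup': stack = [18, 18] (depth 2)
After 'eq': stack = [1] (depth 1)
After 'dup': stack = [1, 1] (depth 2)
After 'sub': stack = [0] (depth 1)
After 'neg': stack = [0] (depth 1)
After 'neg': stack = [0] (depth 1)
After 'dup': stack = [0, 0] (depth 2)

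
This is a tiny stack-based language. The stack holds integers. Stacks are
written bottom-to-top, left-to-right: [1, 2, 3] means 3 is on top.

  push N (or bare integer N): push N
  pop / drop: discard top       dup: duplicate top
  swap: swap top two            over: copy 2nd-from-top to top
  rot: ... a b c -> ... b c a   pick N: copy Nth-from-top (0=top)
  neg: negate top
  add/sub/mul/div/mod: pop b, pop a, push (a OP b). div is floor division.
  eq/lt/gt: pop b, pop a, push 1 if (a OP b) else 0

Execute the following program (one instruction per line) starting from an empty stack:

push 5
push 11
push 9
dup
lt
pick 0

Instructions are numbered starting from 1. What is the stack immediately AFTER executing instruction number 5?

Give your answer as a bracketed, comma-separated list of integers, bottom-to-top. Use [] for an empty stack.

Step 1 ('push 5'): [5]
Step 2 ('push 11'): [5, 11]
Step 3 ('push 9'): [5, 11, 9]
Step 4 ('dup'): [5, 11, 9, 9]
Step 5 ('lt'): [5, 11, 0]

Answer: [5, 11, 0]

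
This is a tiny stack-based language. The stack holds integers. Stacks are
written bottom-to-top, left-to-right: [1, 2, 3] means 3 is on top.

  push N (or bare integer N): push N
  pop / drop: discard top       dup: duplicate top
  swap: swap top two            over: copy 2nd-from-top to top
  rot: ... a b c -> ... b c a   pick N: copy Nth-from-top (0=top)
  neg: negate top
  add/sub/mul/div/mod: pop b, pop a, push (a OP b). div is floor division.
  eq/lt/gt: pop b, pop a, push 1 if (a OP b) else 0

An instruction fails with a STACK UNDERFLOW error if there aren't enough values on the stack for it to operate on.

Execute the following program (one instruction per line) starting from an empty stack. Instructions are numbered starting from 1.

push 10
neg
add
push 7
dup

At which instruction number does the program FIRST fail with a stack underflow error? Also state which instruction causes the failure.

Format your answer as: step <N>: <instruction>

Step 1 ('push 10'): stack = [10], depth = 1
Step 2 ('neg'): stack = [-10], depth = 1
Step 3 ('add'): needs 2 value(s) but depth is 1 — STACK UNDERFLOW

Answer: step 3: add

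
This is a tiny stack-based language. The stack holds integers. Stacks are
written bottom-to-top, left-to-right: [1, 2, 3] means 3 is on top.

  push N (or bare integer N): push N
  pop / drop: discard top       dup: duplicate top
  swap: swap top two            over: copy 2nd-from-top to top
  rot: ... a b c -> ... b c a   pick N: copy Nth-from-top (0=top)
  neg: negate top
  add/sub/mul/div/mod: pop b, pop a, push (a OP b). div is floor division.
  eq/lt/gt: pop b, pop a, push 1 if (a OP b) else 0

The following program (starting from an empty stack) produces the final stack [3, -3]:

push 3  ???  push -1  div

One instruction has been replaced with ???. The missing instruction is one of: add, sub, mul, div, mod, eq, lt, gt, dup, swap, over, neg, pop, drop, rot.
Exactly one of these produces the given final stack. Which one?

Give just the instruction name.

Stack before ???: [3]
Stack after ???:  [3, 3]
The instruction that transforms [3] -> [3, 3] is: dup

Answer: dup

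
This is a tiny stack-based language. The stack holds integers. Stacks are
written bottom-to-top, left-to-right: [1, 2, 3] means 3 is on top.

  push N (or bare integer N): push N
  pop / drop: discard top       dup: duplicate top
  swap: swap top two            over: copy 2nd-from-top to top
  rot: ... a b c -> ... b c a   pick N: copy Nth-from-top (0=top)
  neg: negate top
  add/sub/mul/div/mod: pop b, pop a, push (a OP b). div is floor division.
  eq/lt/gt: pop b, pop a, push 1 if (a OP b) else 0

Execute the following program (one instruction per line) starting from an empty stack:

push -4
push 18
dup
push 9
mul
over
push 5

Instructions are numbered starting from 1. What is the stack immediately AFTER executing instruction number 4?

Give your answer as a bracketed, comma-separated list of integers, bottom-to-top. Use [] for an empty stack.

Answer: [-4, 18, 18, 9]

Derivation:
Step 1 ('push -4'): [-4]
Step 2 ('push 18'): [-4, 18]
Step 3 ('dup'): [-4, 18, 18]
Step 4 ('push 9'): [-4, 18, 18, 9]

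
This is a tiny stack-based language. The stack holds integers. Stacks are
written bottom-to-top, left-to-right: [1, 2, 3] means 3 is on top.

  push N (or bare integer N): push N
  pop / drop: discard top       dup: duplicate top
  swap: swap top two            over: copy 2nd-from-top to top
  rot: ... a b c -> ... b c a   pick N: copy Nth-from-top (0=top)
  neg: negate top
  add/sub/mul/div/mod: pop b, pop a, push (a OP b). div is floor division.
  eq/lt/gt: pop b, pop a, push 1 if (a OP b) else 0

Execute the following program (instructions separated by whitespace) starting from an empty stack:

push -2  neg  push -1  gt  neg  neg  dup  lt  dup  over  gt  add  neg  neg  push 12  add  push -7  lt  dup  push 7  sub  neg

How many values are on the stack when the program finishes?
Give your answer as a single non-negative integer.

Answer: 2

Derivation:
After 'push -2': stack = [-2] (depth 1)
After 'neg': stack = [2] (depth 1)
After 'push -1': stack = [2, -1] (depth 2)
After 'gt': stack = [1] (depth 1)
After 'neg': stack = [-1] (depth 1)
After 'neg': stack = [1] (depth 1)
After 'dup': stack = [1, 1] (depth 2)
After 'lt': stack = [0] (depth 1)
After 'dup': stack = [0, 0] (depth 2)
After 'over': stack = [0, 0, 0] (depth 3)
  ...
After 'neg': stack = [0] (depth 1)
After 'neg': stack = [0] (depth 1)
After 'push 12': stack = [0, 12] (depth 2)
After 'add': stack = [12] (depth 1)
After 'push -7': stack = [12, -7] (depth 2)
After 'lt': stack = [0] (depth 1)
After 'dup': stack = [0, 0] (depth 2)
After 'push 7': stack = [0, 0, 7] (depth 3)
After 'sub': stack = [0, -7] (depth 2)
After 'neg': stack = [0, 7] (depth 2)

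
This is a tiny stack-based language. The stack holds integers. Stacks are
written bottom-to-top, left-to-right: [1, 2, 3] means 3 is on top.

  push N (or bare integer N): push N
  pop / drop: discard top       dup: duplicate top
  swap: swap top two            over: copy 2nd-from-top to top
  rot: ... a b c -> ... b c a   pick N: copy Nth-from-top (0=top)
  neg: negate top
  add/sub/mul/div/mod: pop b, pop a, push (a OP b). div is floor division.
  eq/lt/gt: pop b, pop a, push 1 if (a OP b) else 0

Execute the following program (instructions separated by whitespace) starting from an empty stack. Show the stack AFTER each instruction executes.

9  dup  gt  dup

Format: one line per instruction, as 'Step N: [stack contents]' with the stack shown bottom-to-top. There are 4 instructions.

Step 1: [9]
Step 2: [9, 9]
Step 3: [0]
Step 4: [0, 0]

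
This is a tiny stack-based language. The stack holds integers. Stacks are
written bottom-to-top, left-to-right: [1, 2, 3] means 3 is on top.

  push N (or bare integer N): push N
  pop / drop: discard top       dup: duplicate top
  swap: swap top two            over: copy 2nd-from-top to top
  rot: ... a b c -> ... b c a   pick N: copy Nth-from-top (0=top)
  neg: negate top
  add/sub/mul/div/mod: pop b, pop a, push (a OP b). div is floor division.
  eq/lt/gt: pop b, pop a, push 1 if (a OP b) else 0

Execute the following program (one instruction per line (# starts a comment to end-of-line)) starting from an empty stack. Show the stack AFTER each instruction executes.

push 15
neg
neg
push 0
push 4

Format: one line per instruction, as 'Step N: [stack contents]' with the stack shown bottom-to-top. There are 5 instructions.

Step 1: [15]
Step 2: [-15]
Step 3: [15]
Step 4: [15, 0]
Step 5: [15, 0, 4]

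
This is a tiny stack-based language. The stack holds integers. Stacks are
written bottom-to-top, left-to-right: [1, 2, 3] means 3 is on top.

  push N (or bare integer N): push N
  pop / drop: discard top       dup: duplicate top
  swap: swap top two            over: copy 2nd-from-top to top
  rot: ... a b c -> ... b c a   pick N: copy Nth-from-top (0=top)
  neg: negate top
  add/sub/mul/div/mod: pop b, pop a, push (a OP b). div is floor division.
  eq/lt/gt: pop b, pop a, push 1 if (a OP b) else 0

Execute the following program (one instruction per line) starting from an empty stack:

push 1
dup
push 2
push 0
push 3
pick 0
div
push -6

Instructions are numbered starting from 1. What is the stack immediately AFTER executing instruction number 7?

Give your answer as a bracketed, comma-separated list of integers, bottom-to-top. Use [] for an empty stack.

Step 1 ('push 1'): [1]
Step 2 ('dup'): [1, 1]
Step 3 ('push 2'): [1, 1, 2]
Step 4 ('push 0'): [1, 1, 2, 0]
Step 5 ('push 3'): [1, 1, 2, 0, 3]
Step 6 ('pick 0'): [1, 1, 2, 0, 3, 3]
Step 7 ('div'): [1, 1, 2, 0, 1]

Answer: [1, 1, 2, 0, 1]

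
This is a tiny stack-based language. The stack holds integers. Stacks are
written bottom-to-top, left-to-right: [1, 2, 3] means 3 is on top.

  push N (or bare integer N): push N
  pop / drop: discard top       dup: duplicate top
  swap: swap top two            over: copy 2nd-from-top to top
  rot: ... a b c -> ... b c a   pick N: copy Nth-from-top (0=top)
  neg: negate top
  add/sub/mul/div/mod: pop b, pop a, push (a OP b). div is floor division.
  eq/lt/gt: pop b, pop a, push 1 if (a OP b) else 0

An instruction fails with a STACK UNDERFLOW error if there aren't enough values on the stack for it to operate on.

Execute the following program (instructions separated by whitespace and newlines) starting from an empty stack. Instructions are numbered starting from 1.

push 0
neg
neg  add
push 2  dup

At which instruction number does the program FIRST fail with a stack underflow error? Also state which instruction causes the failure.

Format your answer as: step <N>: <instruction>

Step 1 ('push 0'): stack = [0], depth = 1
Step 2 ('neg'): stack = [0], depth = 1
Step 3 ('neg'): stack = [0], depth = 1
Step 4 ('add'): needs 2 value(s) but depth is 1 — STACK UNDERFLOW

Answer: step 4: add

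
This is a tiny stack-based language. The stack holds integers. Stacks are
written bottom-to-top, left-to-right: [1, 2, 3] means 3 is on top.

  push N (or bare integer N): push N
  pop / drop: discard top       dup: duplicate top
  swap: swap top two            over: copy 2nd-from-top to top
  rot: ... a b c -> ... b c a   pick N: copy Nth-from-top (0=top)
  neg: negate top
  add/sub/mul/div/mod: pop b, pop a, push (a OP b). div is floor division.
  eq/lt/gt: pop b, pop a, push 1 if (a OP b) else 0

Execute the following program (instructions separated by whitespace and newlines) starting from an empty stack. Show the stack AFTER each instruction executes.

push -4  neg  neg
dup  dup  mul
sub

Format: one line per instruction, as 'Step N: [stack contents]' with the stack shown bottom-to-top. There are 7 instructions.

Step 1: [-4]
Step 2: [4]
Step 3: [-4]
Step 4: [-4, -4]
Step 5: [-4, -4, -4]
Step 6: [-4, 16]
Step 7: [-20]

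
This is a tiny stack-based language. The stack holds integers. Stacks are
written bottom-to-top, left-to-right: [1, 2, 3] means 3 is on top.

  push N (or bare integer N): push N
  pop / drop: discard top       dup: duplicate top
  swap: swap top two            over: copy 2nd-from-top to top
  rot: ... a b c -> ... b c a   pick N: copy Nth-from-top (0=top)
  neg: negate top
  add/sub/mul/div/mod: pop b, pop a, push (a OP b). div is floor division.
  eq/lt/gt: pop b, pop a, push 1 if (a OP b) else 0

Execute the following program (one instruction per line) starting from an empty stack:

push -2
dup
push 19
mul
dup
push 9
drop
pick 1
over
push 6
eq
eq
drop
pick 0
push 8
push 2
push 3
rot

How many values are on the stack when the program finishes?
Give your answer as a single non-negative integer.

After 'push -2': stack = [-2] (depth 1)
After 'dup': stack = [-2, -2] (depth 2)
After 'push 19': stack = [-2, -2, 19] (depth 3)
After 'mul': stack = [-2, -38] (depth 2)
After 'dup': stack = [-2, -38, -38] (depth 3)
After 'push 9': stack = [-2, -38, -38, 9] (depth 4)
After 'drop': stack = [-2, -38, -38] (depth 3)
After 'pick 1': stack = [-2, -38, -38, -38] (depth 4)
After 'over': stack = [-2, -38, -38, -38, -38] (depth 5)
After 'push 6': stack = [-2, -38, -38, -38, -38, 6] (depth 6)
After 'eq': stack = [-2, -38, -38, -38, 0] (depth 5)
After 'eq': stack = [-2, -38, -38, 0] (depth 4)
After 'drop': stack = [-2, -38, -38] (depth 3)
After 'pick 0': stack = [-2, -38, -38, -38] (depth 4)
After 'push 8': stack = [-2, -38, -38, -38, 8] (depth 5)
After 'push 2': stack = [-2, -38, -38, -38, 8, 2] (depth 6)
After 'push 3': stack = [-2, -38, -38, -38, 8, 2, 3] (depth 7)
After 'rot': stack = [-2, -38, -38, -38, 2, 3, 8] (depth 7)

Answer: 7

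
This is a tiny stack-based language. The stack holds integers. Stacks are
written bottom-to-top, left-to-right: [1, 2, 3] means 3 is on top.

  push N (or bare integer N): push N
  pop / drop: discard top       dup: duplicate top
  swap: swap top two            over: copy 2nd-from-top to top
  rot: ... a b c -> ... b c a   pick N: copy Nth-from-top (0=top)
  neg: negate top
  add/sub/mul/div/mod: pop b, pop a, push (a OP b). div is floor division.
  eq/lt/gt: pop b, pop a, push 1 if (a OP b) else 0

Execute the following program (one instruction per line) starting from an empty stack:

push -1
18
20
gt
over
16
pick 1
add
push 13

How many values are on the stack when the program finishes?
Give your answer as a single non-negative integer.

Answer: 5

Derivation:
After 'push -1': stack = [-1] (depth 1)
After 'push 18': stack = [-1, 18] (depth 2)
After 'push 20': stack = [-1, 18, 20] (depth 3)
After 'gt': stack = [-1, 0] (depth 2)
After 'over': stack = [-1, 0, -1] (depth 3)
After 'push 16': stack = [-1, 0, -1, 16] (depth 4)
After 'pick 1': stack = [-1, 0, -1, 16, -1] (depth 5)
After 'add': stack = [-1, 0, -1, 15] (depth 4)
After 'push 13': stack = [-1, 0, -1, 15, 13] (depth 5)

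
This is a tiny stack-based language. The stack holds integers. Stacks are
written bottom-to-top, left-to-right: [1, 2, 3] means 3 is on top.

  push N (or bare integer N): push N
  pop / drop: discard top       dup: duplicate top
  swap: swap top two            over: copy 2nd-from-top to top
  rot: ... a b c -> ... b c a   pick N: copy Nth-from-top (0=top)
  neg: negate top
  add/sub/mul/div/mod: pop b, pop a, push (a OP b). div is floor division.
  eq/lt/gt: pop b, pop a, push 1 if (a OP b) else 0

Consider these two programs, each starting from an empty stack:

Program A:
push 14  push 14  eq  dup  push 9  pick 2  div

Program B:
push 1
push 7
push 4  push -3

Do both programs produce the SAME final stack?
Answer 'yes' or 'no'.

Program A trace:
  After 'push 14': [14]
  After 'push 14': [14, 14]
  After 'eq': [1]
  After 'dup': [1, 1]
  After 'push 9': [1, 1, 9]
  After 'pick 2': [1, 1, 9, 1]
  After 'div': [1, 1, 9]
Program A final stack: [1, 1, 9]

Program B trace:
  After 'push 1': [1]
  After 'push 7': [1, 7]
  After 'push 4': [1, 7, 4]
  After 'push -3': [1, 7, 4, -3]
Program B final stack: [1, 7, 4, -3]
Same: no

Answer: no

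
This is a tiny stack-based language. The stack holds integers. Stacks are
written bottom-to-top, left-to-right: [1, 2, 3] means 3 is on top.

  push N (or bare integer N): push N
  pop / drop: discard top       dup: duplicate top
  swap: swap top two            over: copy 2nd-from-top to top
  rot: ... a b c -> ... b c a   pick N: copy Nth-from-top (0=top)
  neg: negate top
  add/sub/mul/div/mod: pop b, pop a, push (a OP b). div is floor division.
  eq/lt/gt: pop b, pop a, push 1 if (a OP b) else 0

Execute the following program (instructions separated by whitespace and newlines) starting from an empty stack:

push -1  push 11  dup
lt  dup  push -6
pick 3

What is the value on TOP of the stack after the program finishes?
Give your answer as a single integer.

After 'push -1': [-1]
After 'push 11': [-1, 11]
After 'dup': [-1, 11, 11]
After 'lt': [-1, 0]
After 'dup': [-1, 0, 0]
After 'push -6': [-1, 0, 0, -6]
After 'pick 3': [-1, 0, 0, -6, -1]

Answer: -1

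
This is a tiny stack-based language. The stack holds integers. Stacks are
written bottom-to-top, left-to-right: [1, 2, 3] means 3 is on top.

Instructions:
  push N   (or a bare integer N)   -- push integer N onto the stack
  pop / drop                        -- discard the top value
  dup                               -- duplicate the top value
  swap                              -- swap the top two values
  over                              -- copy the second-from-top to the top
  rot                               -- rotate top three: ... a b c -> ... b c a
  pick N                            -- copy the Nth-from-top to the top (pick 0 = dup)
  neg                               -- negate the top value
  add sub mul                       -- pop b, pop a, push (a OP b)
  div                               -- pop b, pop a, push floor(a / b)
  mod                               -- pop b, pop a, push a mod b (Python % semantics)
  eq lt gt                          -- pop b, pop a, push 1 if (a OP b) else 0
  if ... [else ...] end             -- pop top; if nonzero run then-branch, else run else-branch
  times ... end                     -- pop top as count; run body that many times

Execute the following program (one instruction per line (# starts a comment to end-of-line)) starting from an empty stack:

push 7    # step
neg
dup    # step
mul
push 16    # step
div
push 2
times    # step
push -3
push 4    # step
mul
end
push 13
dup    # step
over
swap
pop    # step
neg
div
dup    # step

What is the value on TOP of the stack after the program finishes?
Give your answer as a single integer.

After 'push 7': [7]
After 'neg': [-7]
After 'dup': [-7, -7]
After 'mul': [49]
After 'push 16': [49, 16]
After 'div': [3]
After 'push 2': [3, 2]
After 'times': [3]
After 'push -3': [3, -3]
After 'push 4': [3, -3, 4]
  ...
After 'push 4': [3, -12, -3, 4]
After 'mul': [3, -12, -12]
After 'push 13': [3, -12, -12, 13]
After 'dup': [3, -12, -12, 13, 13]
After 'over': [3, -12, -12, 13, 13, 13]
After 'swap': [3, -12, -12, 13, 13, 13]
After 'pop': [3, -12, -12, 13, 13]
After 'neg': [3, -12, -12, 13, -13]
After 'div': [3, -12, -12, -1]
After 'dup': [3, -12, -12, -1, -1]

Answer: -1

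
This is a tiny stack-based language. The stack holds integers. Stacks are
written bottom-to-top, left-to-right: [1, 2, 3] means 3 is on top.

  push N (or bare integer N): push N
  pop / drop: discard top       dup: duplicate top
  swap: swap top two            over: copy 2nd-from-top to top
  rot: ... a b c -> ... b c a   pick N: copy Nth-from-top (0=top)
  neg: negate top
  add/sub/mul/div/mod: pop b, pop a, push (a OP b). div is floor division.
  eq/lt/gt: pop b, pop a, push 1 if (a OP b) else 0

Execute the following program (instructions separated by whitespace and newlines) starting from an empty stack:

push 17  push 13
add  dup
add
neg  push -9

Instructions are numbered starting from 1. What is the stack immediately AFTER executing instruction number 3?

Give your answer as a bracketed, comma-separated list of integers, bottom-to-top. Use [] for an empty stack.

Answer: [30]

Derivation:
Step 1 ('push 17'): [17]
Step 2 ('push 13'): [17, 13]
Step 3 ('add'): [30]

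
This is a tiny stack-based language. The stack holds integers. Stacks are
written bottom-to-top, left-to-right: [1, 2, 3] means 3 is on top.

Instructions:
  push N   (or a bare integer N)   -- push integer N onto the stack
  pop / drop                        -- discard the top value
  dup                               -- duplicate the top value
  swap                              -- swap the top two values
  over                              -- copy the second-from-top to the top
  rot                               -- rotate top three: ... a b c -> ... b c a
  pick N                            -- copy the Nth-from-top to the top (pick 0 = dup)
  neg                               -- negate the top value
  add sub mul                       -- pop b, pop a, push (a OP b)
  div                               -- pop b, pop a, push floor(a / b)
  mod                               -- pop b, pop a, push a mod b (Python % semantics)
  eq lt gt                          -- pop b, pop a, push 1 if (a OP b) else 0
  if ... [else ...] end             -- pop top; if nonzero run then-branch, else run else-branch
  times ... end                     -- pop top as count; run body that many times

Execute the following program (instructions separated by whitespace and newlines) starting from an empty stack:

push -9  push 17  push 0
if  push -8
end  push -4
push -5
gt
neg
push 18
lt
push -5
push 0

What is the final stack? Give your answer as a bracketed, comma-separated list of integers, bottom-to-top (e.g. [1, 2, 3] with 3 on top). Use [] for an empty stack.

Answer: [-9, 17, 1, -5, 0]

Derivation:
After 'push -9': [-9]
After 'push 17': [-9, 17]
After 'push 0': [-9, 17, 0]
After 'if': [-9, 17]
After 'push -4': [-9, 17, -4]
After 'push -5': [-9, 17, -4, -5]
After 'gt': [-9, 17, 1]
After 'neg': [-9, 17, -1]
After 'push 18': [-9, 17, -1, 18]
After 'lt': [-9, 17, 1]
After 'push -5': [-9, 17, 1, -5]
After 'push 0': [-9, 17, 1, -5, 0]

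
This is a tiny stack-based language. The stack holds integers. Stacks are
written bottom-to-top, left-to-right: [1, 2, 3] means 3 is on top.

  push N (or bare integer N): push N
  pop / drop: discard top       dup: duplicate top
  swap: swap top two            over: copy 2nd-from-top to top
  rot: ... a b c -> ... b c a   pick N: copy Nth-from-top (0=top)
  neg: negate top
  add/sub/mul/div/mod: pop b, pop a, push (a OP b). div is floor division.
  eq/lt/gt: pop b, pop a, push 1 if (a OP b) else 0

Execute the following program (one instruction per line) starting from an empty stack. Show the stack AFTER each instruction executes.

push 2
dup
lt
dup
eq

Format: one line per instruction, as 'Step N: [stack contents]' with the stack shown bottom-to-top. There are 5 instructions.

Step 1: [2]
Step 2: [2, 2]
Step 3: [0]
Step 4: [0, 0]
Step 5: [1]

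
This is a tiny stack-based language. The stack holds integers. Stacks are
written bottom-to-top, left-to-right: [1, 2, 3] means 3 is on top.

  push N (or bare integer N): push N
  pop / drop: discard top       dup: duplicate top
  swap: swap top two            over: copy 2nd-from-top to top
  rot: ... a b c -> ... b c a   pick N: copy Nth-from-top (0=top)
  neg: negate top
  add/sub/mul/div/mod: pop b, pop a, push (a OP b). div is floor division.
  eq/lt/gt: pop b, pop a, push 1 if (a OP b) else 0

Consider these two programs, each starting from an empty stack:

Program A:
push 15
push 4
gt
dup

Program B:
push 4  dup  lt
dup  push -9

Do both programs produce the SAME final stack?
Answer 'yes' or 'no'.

Program A trace:
  After 'push 15': [15]
  After 'push 4': [15, 4]
  After 'gt': [1]
  After 'dup': [1, 1]
Program A final stack: [1, 1]

Program B trace:
  After 'push 4': [4]
  After 'dup': [4, 4]
  After 'lt': [0]
  After 'dup': [0, 0]
  After 'push -9': [0, 0, -9]
Program B final stack: [0, 0, -9]
Same: no

Answer: no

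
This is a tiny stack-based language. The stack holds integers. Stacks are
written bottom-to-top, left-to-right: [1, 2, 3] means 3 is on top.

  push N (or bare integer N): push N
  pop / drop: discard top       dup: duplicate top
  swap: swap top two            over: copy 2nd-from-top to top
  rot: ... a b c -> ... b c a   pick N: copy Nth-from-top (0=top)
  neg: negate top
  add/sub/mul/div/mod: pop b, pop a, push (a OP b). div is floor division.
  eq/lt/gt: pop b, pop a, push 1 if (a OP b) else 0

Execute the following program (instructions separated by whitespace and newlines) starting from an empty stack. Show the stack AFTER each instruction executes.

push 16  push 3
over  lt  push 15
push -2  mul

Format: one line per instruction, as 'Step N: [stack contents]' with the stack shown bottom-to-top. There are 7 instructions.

Step 1: [16]
Step 2: [16, 3]
Step 3: [16, 3, 16]
Step 4: [16, 1]
Step 5: [16, 1, 15]
Step 6: [16, 1, 15, -2]
Step 7: [16, 1, -30]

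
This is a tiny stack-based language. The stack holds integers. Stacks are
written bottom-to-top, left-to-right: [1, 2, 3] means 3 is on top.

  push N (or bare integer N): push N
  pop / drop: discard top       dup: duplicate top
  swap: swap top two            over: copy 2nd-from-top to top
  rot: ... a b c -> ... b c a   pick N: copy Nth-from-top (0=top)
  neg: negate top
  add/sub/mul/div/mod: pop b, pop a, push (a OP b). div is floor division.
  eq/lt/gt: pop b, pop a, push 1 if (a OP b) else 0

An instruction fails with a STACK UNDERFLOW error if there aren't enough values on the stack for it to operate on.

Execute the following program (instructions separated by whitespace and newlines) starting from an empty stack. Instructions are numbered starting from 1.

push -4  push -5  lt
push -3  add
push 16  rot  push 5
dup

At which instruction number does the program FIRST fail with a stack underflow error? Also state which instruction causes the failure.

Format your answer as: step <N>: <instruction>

Answer: step 7: rot

Derivation:
Step 1 ('push -4'): stack = [-4], depth = 1
Step 2 ('push -5'): stack = [-4, -5], depth = 2
Step 3 ('lt'): stack = [0], depth = 1
Step 4 ('push -3'): stack = [0, -3], depth = 2
Step 5 ('add'): stack = [-3], depth = 1
Step 6 ('push 16'): stack = [-3, 16], depth = 2
Step 7 ('rot'): needs 3 value(s) but depth is 2 — STACK UNDERFLOW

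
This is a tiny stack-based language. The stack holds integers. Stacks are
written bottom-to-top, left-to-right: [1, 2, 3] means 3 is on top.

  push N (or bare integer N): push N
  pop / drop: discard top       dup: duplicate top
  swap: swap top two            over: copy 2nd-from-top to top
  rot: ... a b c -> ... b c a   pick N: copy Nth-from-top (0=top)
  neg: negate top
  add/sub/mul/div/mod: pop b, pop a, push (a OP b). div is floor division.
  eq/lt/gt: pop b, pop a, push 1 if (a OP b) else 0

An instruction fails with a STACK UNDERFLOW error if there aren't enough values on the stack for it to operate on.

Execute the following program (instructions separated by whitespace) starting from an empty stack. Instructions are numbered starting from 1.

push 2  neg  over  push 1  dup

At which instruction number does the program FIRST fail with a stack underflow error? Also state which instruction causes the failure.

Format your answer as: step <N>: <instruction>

Answer: step 3: over

Derivation:
Step 1 ('push 2'): stack = [2], depth = 1
Step 2 ('neg'): stack = [-2], depth = 1
Step 3 ('over'): needs 2 value(s) but depth is 1 — STACK UNDERFLOW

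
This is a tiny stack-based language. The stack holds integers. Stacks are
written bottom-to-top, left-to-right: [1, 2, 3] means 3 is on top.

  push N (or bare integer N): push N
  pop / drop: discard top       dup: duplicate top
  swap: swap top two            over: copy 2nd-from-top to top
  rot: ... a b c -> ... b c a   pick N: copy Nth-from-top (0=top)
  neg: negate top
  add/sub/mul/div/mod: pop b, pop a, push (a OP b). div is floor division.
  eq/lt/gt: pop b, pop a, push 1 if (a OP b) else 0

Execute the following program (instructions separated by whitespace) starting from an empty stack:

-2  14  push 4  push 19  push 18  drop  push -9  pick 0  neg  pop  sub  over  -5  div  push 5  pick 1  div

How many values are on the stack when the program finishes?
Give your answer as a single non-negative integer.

Answer: 6

Derivation:
After 'push -2': stack = [-2] (depth 1)
After 'push 14': stack = [-2, 14] (depth 2)
After 'push 4': stack = [-2, 14, 4] (depth 3)
After 'push 19': stack = [-2, 14, 4, 19] (depth 4)
After 'push 18': stack = [-2, 14, 4, 19, 18] (depth 5)
After 'drop': stack = [-2, 14, 4, 19] (depth 4)
After 'push -9': stack = [-2, 14, 4, 19, -9] (depth 5)
After 'pick 0': stack = [-2, 14, 4, 19, -9, -9] (depth 6)
After 'neg': stack = [-2, 14, 4, 19, -9, 9] (depth 6)
After 'pop': stack = [-2, 14, 4, 19, -9] (depth 5)
After 'sub': stack = [-2, 14, 4, 28] (depth 4)
After 'over': stack = [-2, 14, 4, 28, 4] (depth 5)
After 'push -5': stack = [-2, 14, 4, 28, 4, -5] (depth 6)
After 'div': stack = [-2, 14, 4, 28, -1] (depth 5)
After 'push 5': stack = [-2, 14, 4, 28, -1, 5] (depth 6)
After 'pick 1': stack = [-2, 14, 4, 28, -1, 5, -1] (depth 7)
After 'div': stack = [-2, 14, 4, 28, -1, -5] (depth 6)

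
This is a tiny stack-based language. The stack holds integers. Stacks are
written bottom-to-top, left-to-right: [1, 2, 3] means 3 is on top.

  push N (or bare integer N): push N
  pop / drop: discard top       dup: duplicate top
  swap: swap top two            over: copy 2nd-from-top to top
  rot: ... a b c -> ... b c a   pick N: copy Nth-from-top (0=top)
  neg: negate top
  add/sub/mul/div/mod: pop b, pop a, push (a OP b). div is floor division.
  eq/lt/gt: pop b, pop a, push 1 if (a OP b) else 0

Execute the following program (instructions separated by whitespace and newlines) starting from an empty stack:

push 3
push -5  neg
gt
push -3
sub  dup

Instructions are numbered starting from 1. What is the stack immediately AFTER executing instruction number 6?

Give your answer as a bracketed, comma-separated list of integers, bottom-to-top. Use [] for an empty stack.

Answer: [3]

Derivation:
Step 1 ('push 3'): [3]
Step 2 ('push -5'): [3, -5]
Step 3 ('neg'): [3, 5]
Step 4 ('gt'): [0]
Step 5 ('push -3'): [0, -3]
Step 6 ('sub'): [3]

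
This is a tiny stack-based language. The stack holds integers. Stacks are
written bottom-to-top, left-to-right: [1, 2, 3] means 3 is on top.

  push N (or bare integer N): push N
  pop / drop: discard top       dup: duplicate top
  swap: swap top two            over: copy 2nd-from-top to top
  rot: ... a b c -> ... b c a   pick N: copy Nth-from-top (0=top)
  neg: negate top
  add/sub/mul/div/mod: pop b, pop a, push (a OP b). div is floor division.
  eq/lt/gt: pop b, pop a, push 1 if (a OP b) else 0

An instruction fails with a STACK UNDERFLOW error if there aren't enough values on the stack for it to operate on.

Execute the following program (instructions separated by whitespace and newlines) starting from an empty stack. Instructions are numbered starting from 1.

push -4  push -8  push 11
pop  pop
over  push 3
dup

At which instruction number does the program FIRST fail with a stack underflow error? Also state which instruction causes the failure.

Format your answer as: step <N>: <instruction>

Answer: step 6: over

Derivation:
Step 1 ('push -4'): stack = [-4], depth = 1
Step 2 ('push -8'): stack = [-4, -8], depth = 2
Step 3 ('push 11'): stack = [-4, -8, 11], depth = 3
Step 4 ('pop'): stack = [-4, -8], depth = 2
Step 5 ('pop'): stack = [-4], depth = 1
Step 6 ('over'): needs 2 value(s) but depth is 1 — STACK UNDERFLOW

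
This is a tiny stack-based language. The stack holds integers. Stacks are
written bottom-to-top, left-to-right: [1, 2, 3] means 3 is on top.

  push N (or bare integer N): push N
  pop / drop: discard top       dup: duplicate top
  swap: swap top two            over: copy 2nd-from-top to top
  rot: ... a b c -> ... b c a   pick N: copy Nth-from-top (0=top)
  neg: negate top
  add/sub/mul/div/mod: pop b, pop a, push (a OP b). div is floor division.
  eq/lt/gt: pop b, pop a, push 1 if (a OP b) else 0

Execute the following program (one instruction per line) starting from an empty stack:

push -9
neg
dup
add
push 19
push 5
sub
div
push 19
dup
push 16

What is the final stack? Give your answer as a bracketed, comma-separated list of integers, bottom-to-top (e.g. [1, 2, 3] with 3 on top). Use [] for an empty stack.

Answer: [1, 19, 19, 16]

Derivation:
After 'push -9': [-9]
After 'neg': [9]
After 'dup': [9, 9]
After 'add': [18]
After 'push 19': [18, 19]
After 'push 5': [18, 19, 5]
After 'sub': [18, 14]
After 'div': [1]
After 'push 19': [1, 19]
After 'dup': [1, 19, 19]
After 'push 16': [1, 19, 19, 16]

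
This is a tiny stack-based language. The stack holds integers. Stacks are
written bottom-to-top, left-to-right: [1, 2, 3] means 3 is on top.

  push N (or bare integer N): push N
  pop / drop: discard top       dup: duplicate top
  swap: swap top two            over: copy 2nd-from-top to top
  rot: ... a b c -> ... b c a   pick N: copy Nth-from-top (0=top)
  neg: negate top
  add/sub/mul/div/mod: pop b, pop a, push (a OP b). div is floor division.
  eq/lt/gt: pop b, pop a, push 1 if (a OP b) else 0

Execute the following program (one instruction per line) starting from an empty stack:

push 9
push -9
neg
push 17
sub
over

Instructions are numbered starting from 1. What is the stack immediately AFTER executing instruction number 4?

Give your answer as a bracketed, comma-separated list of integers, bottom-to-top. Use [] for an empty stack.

Answer: [9, 9, 17]

Derivation:
Step 1 ('push 9'): [9]
Step 2 ('push -9'): [9, -9]
Step 3 ('neg'): [9, 9]
Step 4 ('push 17'): [9, 9, 17]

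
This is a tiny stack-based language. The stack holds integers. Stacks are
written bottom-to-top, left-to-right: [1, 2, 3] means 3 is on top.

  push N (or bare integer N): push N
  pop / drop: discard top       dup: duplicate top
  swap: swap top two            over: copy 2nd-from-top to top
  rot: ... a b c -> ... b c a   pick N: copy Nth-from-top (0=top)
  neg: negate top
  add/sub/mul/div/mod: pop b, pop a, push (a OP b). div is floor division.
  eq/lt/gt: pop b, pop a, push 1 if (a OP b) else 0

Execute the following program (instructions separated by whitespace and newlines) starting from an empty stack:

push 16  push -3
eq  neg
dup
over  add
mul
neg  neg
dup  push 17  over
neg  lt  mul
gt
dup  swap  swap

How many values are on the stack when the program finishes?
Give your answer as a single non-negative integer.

After 'push 16': stack = [16] (depth 1)
After 'push -3': stack = [16, -3] (depth 2)
After 'eq': stack = [0] (depth 1)
After 'neg': stack = [0] (depth 1)
After 'dup': stack = [0, 0] (depth 2)
After 'over': stack = [0, 0, 0] (depth 3)
After 'add': stack = [0, 0] (depth 2)
After 'mul': stack = [0] (depth 1)
After 'neg': stack = [0] (depth 1)
After 'neg': stack = [0] (depth 1)
After 'dup': stack = [0, 0] (depth 2)
After 'push 17': stack = [0, 0, 17] (depth 3)
After 'over': stack = [0, 0, 17, 0] (depth 4)
After 'neg': stack = [0, 0, 17, 0] (depth 4)
After 'lt': stack = [0, 0, 0] (depth 3)
After 'mul': stack = [0, 0] (depth 2)
After 'gt': stack = [0] (depth 1)
After 'dup': stack = [0, 0] (depth 2)
After 'swap': stack = [0, 0] (depth 2)
After 'swap': stack = [0, 0] (depth 2)

Answer: 2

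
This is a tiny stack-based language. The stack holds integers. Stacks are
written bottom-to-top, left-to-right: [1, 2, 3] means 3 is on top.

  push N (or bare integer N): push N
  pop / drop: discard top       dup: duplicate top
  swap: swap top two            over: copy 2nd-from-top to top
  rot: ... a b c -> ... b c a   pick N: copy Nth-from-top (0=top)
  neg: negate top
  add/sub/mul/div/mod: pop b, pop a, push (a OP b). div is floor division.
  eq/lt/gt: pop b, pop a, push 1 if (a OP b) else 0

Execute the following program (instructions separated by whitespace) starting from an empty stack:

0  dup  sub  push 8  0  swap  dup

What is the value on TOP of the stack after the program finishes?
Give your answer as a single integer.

Answer: 8

Derivation:
After 'push 0': [0]
After 'dup': [0, 0]
After 'sub': [0]
After 'push 8': [0, 8]
After 'push 0': [0, 8, 0]
After 'swap': [0, 0, 8]
After 'dup': [0, 0, 8, 8]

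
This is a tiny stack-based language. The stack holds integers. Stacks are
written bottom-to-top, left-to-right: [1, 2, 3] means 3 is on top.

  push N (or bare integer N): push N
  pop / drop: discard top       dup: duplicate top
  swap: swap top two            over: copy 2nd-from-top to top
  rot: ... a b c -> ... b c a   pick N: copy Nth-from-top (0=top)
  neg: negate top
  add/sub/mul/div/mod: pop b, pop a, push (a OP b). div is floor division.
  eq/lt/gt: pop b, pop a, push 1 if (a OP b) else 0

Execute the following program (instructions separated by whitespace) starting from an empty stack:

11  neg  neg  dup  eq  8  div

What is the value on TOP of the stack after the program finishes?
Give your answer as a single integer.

Answer: 0

Derivation:
After 'push 11': [11]
After 'neg': [-11]
After 'neg': [11]
After 'dup': [11, 11]
After 'eq': [1]
After 'push 8': [1, 8]
After 'div': [0]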